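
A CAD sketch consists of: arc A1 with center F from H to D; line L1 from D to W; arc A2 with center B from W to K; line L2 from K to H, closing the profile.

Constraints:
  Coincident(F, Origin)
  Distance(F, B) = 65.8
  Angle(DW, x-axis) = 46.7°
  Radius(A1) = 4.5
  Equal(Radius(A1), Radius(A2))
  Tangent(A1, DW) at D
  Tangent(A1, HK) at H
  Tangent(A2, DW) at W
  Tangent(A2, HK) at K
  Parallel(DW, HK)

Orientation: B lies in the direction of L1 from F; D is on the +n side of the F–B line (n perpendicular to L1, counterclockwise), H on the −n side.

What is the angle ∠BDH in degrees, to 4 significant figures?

86.09°

The slot axis is L1's direction at 46.7°, so u = (cos 46.7°, sin 46.7°) = (0.6858, 0.7278) and n = (−sin 46.7°, cos 46.7°) = (-0.7278, 0.6858). F is at the origin and B lies 65.8 along u from F, so B = 65.8·u = (45.13, 47.89). Tangency of A1 to both parallel lines with radius 4.5 puts D and H at F ± 4.5·n: D = (-3.275, 3.086), H = (3.275, -3.086). Then cos ∠BDH = DB·DH / (|DB||DH|), giving 86.09°.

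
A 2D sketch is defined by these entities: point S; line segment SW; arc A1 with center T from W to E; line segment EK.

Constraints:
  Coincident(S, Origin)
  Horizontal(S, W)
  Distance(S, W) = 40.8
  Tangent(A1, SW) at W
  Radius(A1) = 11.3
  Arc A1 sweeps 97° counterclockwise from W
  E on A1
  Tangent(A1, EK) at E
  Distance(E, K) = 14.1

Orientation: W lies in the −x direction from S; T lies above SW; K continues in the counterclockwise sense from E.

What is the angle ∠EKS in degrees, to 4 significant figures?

42.57°

S is at the origin; S and W share the same y with |SW| = 40.8 and W on the −x side, so W = (-40.80, 0.000). A1 meets SW tangentially, so TW is at right angles to SW, so T = W + (0, 11.3) = (-40.80, 11.30). On A1, W sits at bearing -90° from T; a 97° counterclockwise sweep puts E at bearing 7°, so E = T + 11.3·(cos 7°, sin 7°) = (-29.58, 12.68). Tangency of A1 to EK means the radius TE is perpendicular to EK, so EK runs along (−sin 7°, cos 7°); with |EK| = 14.1, K = (-31.30, 26.67). Then cos ∠EKS = KE·KS / (|KE||KS|), giving 42.57°.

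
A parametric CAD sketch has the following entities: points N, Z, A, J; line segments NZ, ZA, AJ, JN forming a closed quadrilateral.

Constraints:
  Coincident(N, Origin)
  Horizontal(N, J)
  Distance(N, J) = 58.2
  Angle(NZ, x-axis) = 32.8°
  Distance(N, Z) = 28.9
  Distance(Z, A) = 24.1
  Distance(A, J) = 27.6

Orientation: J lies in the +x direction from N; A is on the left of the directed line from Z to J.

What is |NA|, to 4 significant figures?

52.80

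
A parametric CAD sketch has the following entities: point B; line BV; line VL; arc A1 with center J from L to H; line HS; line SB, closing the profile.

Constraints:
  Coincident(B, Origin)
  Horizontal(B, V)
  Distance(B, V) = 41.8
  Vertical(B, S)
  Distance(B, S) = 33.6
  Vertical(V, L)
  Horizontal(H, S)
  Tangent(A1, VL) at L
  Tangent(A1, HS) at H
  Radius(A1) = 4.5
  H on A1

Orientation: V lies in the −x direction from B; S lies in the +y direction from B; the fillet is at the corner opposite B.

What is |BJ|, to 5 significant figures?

47.309

B is at the origin; BV is horizontal with |BV| = 41.8 and V on the −x side, so V = (-41.800, 0.0000). B and S share the same x with |BS| = 33.6 and S on the +y side, so S = (0.0000, 33.600). The virtual corner opposite B is at (-41.800, 33.600). The tangent condition forces JL to be normal to VL and since A1 is tangent to HS there, JH ⟂ HS, with radius 4.5, so the center J sits 4.5 in from both sides at J = (-37.300, 29.100). Then |BJ| = |J − B| = 47.309.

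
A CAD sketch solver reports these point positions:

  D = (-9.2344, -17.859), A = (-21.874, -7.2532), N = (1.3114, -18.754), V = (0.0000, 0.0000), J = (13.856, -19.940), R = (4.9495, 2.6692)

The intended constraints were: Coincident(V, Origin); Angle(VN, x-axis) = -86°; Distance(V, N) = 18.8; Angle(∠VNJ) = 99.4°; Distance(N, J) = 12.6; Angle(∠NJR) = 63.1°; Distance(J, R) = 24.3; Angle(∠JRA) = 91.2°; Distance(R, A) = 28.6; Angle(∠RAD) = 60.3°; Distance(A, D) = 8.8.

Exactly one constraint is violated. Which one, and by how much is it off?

Distance(A, D) = 8.8 — off by 7.70.

V = (0.00, 0.00) ✓; VN at -86.00° ✓; |VN| = 18.80 ✓; ∠VNJ = 99.40° ✓; |NJ| = 12.60 ✓; ∠NJR = 63.10° ✓; |JR| = 24.30 ✓; ∠JRA = 91.20° ✓; |RA| = 28.60 ✓; ∠RAD = 60.30° ✓; |AD| = 16.50 ✗.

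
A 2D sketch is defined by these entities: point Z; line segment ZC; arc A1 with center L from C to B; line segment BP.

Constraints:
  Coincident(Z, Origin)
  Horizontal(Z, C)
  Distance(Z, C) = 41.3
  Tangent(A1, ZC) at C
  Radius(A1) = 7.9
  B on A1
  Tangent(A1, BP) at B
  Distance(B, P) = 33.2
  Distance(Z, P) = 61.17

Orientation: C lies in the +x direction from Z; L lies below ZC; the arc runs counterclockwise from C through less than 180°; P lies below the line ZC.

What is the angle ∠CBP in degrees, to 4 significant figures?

125.5°

Z is at the origin; ZC is horizontal with |ZC| = 41.3 and C on the +x side, so C = (41.30, 0.000). Since A1 is tangent to ZC there, LC ⟂ ZC, so L = C + (0, -7.9) = (41.30, -7.900). Since LB ⟂ BP (tangency), |LP| = √(7.9² + 33.2²) = 34.13 regardless of where B sits on A1. So P lies on both circle(Z, 61.17) and circle(L, 34.13); the below-ZC intersection is P = (44.60, -41.87). B is the foot of the tangent from P: B = (33.83, -10.46).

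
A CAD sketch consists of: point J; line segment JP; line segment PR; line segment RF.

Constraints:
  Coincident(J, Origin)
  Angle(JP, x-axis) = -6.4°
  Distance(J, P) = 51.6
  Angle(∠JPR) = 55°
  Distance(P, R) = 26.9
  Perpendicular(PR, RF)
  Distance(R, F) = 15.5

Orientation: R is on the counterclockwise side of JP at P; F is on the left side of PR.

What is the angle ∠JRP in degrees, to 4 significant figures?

93.65°

J is at the origin; JP runs at -6.4° with length 51.6, so P = 51.6·(cos -6.4°, sin -6.4°) = (51.28, -5.752). ∠JPR = 55.0°, so PR runs at -6.4° + (180° − 55.0°) = 118.6° from the x-axis; with |PR| = 26.9, R = P + 26.9·(cos 118.6°, sin 118.6°) = (38.40, 17.87). Then cos ∠JRP = RJ·RP / (|RJ||RP|), giving 93.65°.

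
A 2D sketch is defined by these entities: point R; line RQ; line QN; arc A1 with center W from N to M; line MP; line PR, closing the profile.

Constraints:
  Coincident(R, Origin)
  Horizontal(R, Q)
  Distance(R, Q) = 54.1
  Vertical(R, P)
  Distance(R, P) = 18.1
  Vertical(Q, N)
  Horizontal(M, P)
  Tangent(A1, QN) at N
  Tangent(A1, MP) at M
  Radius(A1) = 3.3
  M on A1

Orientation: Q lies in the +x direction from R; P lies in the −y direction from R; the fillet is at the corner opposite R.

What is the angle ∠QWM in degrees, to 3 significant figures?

167°

R is at the origin; R and Q share the same y with |RQ| = 54.1 and Q on the +x side, so Q = (54.1, 0.00). R and P share the same x with |RP| = 18.1 and P on the −y side, so P = (0.00, -18.1). The virtual corner opposite R is at (54.1, -18.1). The tangent condition forces WN to be normal to QN and tangency of A1 to MP means the radius WM is perpendicular to MP, with radius 3.3, so the center W sits 3.3 in from both sides at W = (50.8, -14.8). That places the tangent points at N = (54.1, -14.8) on QN and M = (50.8, -18.1) on MP. Then cos ∠QWM = WQ·WM / (|WQ||WM|), giving 167°.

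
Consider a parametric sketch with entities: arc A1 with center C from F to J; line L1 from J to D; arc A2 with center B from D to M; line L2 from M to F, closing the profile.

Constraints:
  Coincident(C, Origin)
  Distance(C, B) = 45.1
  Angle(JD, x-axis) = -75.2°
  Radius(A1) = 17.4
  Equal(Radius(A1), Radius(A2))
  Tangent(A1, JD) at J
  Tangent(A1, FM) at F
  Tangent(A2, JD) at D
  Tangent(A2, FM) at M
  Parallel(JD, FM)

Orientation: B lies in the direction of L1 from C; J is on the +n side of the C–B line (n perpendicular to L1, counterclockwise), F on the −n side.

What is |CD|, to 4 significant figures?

48.34

Tangency of A1 to both parallel lines with radius 17.4 puts J and F at C ± 17.4·n: J = (16.82, 4.445), F = (-16.82, -4.445). Equal radii place D and M the same way about B: D = B + 17.4·n = (28.34, -39.16), M = B − 17.4·n = (-5.302, -48.05). Then |CD| = |D − C| = 48.34.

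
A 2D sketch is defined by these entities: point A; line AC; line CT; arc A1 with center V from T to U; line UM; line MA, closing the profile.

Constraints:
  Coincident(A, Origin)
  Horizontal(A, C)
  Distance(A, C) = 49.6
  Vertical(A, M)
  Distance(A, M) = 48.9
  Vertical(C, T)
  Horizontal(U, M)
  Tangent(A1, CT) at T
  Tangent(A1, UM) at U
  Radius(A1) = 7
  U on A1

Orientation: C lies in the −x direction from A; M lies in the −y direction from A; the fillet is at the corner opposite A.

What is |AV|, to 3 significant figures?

59.8

A and M share the same x with |AM| = 48.9 and M on the −y side, so M = (0.00, -48.9). The virtual corner opposite A is at (-49.6, -48.9). Since A1 is tangent to CT there, VT ⟂ CT and tangency of A1 to UM means the radius VU is perpendicular to UM, with radius 7.0, so the center V sits 7.0 in from both sides at V = (-42.6, -41.9). Then |AV| = |V − A| = 59.8.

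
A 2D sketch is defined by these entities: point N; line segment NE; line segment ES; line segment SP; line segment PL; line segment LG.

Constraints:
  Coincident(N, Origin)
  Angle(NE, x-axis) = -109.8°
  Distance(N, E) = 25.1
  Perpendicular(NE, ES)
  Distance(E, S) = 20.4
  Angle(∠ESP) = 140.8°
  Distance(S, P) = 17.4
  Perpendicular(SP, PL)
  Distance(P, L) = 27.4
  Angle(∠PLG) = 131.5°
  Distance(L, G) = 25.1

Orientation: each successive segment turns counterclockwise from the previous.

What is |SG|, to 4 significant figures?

44.05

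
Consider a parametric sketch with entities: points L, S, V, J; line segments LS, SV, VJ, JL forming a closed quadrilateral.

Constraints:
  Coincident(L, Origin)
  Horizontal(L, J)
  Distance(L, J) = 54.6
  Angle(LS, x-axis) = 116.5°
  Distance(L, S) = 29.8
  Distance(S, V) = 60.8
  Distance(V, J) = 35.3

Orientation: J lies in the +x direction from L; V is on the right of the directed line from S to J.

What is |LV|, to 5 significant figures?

32.516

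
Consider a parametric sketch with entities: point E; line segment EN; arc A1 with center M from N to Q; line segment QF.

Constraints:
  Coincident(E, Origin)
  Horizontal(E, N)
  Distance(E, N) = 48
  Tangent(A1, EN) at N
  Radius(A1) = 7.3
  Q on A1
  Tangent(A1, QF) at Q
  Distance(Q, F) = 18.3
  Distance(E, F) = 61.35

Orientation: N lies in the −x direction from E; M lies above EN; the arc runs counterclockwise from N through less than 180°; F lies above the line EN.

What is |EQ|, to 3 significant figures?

44.6

E is at the origin; E and N share the same y with |EN| = 48.0 and N on the −x side, so N = (-48.0, 0.00). Since A1 is tangent to EN there, MN ⟂ EN, so M = N + (0, 7.3) = (-48.0, 7.30). Since MQ ⟂ QF (tangency), |MF| = √(7.3² + 18.3²) = 19.7 regardless of where Q sits on A1. So F lies on both circle(E, 61.35) and circle(M, 19.7); the above-EN intersection is F = (-55.9, 25.4). Q is the foot of the tangent from F: Q = (-42.9, 12.5).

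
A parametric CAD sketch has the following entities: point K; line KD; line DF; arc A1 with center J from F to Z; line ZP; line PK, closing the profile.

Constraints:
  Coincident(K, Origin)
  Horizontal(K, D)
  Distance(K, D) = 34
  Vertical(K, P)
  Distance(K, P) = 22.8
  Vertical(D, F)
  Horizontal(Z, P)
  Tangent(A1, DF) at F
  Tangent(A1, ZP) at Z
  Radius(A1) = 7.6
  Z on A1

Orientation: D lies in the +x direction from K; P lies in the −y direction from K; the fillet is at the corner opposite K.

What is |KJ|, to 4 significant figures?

30.46

K and P share the same x with |KP| = 22.8 and P on the −y side, so P = (0.000, -22.80). The virtual corner opposite K is at (34.00, -22.80). Tangency of A1 to DF means the radius JF is perpendicular to DF and since A1 is tangent to ZP there, JZ ⟂ ZP, with radius 7.6, so the center J sits 7.6 in from both sides at J = (26.40, -15.20). Then |KJ| = |J − K| = 30.46.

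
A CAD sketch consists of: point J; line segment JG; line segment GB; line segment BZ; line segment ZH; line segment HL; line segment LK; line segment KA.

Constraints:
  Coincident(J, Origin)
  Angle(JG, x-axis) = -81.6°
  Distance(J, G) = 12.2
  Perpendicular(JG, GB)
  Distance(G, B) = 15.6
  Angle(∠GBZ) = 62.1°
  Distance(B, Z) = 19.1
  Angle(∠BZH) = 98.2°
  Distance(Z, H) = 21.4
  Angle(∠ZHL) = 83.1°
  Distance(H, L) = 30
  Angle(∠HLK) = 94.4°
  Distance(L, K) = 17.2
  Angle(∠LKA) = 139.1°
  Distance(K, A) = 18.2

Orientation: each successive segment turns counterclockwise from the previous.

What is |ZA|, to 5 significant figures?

20.790

J is at the origin; JG runs at -81.6° with length 12.2, so G = (1.7822, -12.069). JG ⟂ GB, so GB runs at 8.4000°; with |GB| = 15.6, B = (17.215, -9.7902). ∠GBZ = 62.1° gives BZ at 126.30° from the x-axis; with |BZ| = 19.1, Z = (5.9074, 5.6030). ∠BZH = 98.2° gives ZH at -151.90° from the x-axis; with |ZH| = 21.4, H = (-12.970, -4.4767). ∠ZHL = 83.1° gives HL at -55.000° from the x-axis; with |HL| = 30.0, L = (4.2372, -29.051). ∠HLK = 94.4° gives LK at 30.600° from the x-axis; with |LK| = 17.2, K = (19.042, -20.296). ∠LKA = 139.1° gives KA at 71.500° from the x-axis; with |KA| = 18.2, A = (24.817, -3.0362). Then |ZA| = |A − Z| = 20.790.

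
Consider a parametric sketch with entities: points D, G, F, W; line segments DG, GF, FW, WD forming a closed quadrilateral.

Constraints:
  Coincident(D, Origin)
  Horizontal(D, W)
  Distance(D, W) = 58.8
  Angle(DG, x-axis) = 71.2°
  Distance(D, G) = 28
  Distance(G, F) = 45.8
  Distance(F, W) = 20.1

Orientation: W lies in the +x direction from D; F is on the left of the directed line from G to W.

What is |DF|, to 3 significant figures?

57.7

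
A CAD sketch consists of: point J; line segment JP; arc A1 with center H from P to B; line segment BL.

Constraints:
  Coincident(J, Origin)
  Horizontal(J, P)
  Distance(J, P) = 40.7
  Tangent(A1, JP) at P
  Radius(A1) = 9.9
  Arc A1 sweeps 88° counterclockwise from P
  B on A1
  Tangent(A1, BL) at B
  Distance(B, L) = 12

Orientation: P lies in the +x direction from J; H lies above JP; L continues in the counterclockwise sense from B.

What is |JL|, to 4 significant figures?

55.38

On A1, P sits at bearing -90° from H; an 88° counterclockwise sweep puts B at bearing -2°, so B = H + 9.9·(cos -2°, sin -2°) = (50.59, 9.554). The tangent condition forces HB to be normal to BL, so BL runs along (−sin -2°, cos -2°); with |BL| = 12.0, L = (51.01, 21.55). Then |JL| = |L − J| = 55.38.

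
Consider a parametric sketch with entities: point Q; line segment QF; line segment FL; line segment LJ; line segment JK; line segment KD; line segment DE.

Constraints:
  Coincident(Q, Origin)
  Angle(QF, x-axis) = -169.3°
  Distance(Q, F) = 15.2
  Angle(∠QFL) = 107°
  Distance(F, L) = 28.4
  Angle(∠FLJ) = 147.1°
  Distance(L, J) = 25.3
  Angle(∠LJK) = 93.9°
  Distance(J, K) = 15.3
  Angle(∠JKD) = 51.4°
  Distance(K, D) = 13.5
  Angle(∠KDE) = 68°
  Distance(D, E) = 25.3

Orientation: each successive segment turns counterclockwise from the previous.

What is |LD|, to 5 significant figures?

17.022

Q is at the origin; QF runs at -169.3° with length 15.2, so F = (-14.936, -2.8221). ∠QFL = 107.0° gives FL at -96.300° from the x-axis; with |FL| = 28.4, L = (-18.052, -31.051). ∠FLJ = 147.1° gives LJ at -63.400° from the x-axis; with |LJ| = 25.3, J = (-6.7239, -53.673). ∠LJK = 93.9° gives JK at 22.700° from the x-axis; with |JK| = 15.3, K = (7.3910, -47.768). ∠JKD = 51.4° gives KD at 151.30° from the x-axis; with |KD| = 13.5, D = (-4.4505, -41.285). Then |LD| = |D − L| = 17.022.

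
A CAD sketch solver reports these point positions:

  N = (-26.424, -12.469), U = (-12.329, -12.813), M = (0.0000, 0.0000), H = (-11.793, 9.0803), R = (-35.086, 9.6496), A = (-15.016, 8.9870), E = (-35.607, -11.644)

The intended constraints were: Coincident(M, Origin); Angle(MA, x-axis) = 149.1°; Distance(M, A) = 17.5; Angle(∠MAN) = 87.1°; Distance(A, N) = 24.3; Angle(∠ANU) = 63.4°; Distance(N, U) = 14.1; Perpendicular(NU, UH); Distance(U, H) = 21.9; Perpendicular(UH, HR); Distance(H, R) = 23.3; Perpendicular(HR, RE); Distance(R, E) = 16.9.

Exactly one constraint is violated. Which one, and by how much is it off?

Distance(R, E) = 16.9 — off by 4.40.

M = (0.00, 0.00) ✓; MA at 149.1° ✓; |MA| = 17.50 ✓; ∠MAN = 87.10° ✓; |AN| = 24.30 ✓; ∠ANU = 63.40° ✓; |NU| = 14.10 ✓; ∠(NU, UH) = 90.00° ✓; |UH| = 21.90 ✓; ∠(UH, HR) = 90.00° ✓; |HR| = 23.30 ✓; ∠(HR, RE) = 90.00° ✓; |RE| = 21.30 ✗.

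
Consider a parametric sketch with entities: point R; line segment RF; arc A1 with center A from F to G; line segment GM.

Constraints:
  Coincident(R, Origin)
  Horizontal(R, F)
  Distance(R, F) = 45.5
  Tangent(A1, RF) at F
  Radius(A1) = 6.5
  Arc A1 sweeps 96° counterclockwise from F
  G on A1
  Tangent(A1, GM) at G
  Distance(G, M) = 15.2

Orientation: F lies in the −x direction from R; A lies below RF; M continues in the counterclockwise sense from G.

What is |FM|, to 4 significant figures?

22.82

R is at the origin; RF is horizontal with |RF| = 45.5 and F on the −x side, so F = (-45.50, 0.000). A1 meets RF tangentially, so AF is at right angles to RF, so A = F + (0, -6.5) = (-45.50, -6.500). On A1, F sits at bearing 90° from A; a 96° counterclockwise sweep puts G at bearing 186°, so G = A + 6.5·(cos 186°, sin 186°) = (-51.96, -7.179). Tangency of A1 to GM means the radius AG is perpendicular to GM, so GM runs along (−sin 186°, cos 186°); with |GM| = 15.2, M = (-50.38, -22.30). Then |FM| = |M − F| = 22.82.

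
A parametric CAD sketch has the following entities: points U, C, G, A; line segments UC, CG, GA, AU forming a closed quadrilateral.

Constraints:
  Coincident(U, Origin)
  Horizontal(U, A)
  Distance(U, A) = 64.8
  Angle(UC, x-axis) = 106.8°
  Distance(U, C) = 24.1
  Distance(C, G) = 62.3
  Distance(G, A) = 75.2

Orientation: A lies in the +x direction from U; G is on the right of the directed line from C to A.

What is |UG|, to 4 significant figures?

38.80

U is at the origin; UA is horizontal with |UA| = 64.8 and A in +x, so A = (64.8, 0). UC runs at 106.8° with |UC| = 24.1, so C = (-6.966, 23.07). G is determined by |CG| = 62.3 and |GA| = 75.2 together: it lies at the intersection of circle(C, 62.3) and circle(A, 75.2). With |CA| = 75.38, the foot of the radical line on CA is 25.93 from C and the perpendicular offset is √(62.3² − 25.93²) = 56.65. Taking the right-of-CA solution: G = (0.3791, -38.79).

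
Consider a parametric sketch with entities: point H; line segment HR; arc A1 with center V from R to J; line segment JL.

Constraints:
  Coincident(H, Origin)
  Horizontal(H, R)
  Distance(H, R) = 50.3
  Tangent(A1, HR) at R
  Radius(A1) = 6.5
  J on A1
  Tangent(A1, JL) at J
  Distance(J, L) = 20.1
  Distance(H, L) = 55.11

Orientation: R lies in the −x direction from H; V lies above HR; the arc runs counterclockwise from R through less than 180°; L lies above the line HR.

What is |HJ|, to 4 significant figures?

44.60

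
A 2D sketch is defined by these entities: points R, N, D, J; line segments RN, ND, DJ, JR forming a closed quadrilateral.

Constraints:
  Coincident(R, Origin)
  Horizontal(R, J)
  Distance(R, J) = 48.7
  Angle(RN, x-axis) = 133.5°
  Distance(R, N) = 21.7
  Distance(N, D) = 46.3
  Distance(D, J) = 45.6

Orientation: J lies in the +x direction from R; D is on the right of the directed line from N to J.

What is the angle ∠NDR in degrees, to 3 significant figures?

9.77°

R is at the origin; RJ is horizontal with |RJ| = 48.7 and J in +x, so J = (48.7, 0). RN runs at 133.5° with |RN| = 21.7, so N = (-14.9, 15.7). D is determined by |ND| = 46.3 and |DJ| = 45.6 together: it lies at the intersection of circle(N, 46.3) and circle(J, 45.6). With |NJ| = 65.6, the foot of the radical line on NJ is 33.3 from N and the perpendicular offset is √(46.3² − 33.3²) = 32.2. Taking the right-of-NJ solution: D = (9.63, -23.5).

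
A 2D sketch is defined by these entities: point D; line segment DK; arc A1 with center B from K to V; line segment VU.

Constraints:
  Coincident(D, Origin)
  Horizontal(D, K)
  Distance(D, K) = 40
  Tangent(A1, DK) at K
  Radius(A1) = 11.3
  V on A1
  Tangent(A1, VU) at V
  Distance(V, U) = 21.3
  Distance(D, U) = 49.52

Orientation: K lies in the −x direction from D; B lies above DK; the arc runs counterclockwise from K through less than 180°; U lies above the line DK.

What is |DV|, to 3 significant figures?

32.5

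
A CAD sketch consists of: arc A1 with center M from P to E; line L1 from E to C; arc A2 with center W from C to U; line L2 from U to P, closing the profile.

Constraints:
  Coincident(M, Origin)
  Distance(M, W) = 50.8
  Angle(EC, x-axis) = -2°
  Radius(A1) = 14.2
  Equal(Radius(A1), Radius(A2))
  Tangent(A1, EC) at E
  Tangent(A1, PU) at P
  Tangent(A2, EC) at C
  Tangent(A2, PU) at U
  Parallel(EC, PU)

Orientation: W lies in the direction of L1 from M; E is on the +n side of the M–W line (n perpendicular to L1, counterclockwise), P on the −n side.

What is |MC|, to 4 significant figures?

52.75

The slot axis is L1's direction at -2.0°, so u = (cos -2.0°, sin -2.0°) = (0.9994, -0.03490) and n = (−sin -2.0°, cos -2.0°) = (0.03490, 0.9994). M is at the origin and W lies 50.8 along u from M, so W = 50.8·u = (50.77, -1.773). Tangency of A1 to both parallel lines with radius 14.2 puts E and P at M ± 14.2·n: E = (0.4956, 14.19), P = (-0.4956, -14.19). Equal radii place C and U the same way about W: C = W + 14.2·n = (51.26, 12.42), U = W − 14.2·n = (50.27, -15.96). Then |MC| = |C − M| = 52.75.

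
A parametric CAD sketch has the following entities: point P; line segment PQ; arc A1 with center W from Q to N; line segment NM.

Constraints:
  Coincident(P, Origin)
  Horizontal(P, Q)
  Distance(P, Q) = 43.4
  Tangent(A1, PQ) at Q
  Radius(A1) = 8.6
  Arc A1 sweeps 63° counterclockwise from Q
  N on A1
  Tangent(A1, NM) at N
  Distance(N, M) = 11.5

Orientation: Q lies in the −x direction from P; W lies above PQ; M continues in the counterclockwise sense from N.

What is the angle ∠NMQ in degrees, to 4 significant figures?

13.77°

On A1, Q sits at bearing -90° from W; a 63° counterclockwise sweep puts N at bearing -27°, so N = W + 8.6·(cos -27°, sin -27°) = (-35.74, 4.696). Tangency of A1 to NM means the radius WN is perpendicular to NM, so NM runs along (−sin -27°, cos -27°); with |NM| = 11.5, M = (-30.52, 14.94). Then cos ∠NMQ = MN·MQ / (|MN||MQ|), giving 13.77°.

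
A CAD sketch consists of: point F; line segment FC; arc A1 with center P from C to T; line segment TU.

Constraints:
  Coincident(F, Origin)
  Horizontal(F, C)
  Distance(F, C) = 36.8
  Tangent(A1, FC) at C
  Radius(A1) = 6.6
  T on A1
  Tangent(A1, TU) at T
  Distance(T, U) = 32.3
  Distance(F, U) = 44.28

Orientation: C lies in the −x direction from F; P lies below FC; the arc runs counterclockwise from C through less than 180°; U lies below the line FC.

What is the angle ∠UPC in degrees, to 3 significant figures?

158°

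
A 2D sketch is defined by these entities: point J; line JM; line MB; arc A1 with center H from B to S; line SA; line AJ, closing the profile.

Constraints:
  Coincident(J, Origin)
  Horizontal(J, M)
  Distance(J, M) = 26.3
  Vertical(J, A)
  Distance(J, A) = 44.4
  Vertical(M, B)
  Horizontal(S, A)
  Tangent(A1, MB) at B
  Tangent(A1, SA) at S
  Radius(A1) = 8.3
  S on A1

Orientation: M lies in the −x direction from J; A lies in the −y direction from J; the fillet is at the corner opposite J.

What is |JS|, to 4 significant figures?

47.91

The virtual corner opposite J is at (-26.30, -44.40). Since A1 is tangent to MB there, HB ⟂ MB and the tangent condition forces HS to be normal to SA, with radius 8.3, so the center H sits 8.3 in from both sides at H = (-18.00, -36.10). That places the tangent points at B = (-26.30, -36.10) on MB and S = (-18.00, -44.40) on SA. Then |JS| = |S − J| = 47.91.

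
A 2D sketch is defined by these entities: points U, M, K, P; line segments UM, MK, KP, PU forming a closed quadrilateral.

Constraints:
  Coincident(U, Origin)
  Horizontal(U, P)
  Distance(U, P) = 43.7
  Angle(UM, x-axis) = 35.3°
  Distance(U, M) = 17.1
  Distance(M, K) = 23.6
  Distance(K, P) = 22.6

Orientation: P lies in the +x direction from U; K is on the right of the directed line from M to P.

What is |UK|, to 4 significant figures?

26.73

U is at the origin; U and P share the same y with |UP| = 43.7 and P in +x, so P = (43.7, 0). UM runs at 35.3° with |UM| = 17.1, so M = (13.96, 9.881). K is determined by |MK| = 23.6 and |KP| = 22.6 together: it lies at the intersection of circle(M, 23.6) and circle(P, 22.6). With |MP| = 31.34, the foot of the radical line on MP is 16.41 from M and the perpendicular offset is √(23.6² − 16.41²) = 16.96. Taking the right-of-MP solution: K = (24.18, -11.39).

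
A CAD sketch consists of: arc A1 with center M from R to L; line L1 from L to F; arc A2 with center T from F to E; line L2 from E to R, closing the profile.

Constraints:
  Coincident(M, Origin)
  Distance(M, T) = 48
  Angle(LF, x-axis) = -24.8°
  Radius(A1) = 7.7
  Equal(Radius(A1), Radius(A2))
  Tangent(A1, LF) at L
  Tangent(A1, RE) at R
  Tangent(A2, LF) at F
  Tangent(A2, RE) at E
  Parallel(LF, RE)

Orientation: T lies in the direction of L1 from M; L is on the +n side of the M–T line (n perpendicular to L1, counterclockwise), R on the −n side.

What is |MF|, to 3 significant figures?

48.6

The slot axis is L1's direction at -24.8°, so u = (cos -24.8°, sin -24.8°) = (0.908, -0.419) and n = (−sin -24.8°, cos -24.8°) = (0.419, 0.908). M is at the origin and T lies 48.0 along u from M, so T = 48.0·u = (43.6, -20.1). Tangency of A1 to both parallel lines with radius 7.7 puts L and R at M ± 7.7·n: L = (3.23, 6.99), R = (-3.23, -6.99). Equal radii place F and E the same way about T: F = T + 7.7·n = (46.8, -13.1), E = T − 7.7·n = (40.3, -27.1). Then |MF| = |F − M| = 48.6.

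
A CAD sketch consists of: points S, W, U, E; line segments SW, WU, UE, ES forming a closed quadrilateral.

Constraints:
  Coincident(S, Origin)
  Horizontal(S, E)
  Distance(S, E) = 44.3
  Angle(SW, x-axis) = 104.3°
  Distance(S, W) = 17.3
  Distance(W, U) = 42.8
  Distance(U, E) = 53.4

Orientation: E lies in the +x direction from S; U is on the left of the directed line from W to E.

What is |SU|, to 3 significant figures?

54.6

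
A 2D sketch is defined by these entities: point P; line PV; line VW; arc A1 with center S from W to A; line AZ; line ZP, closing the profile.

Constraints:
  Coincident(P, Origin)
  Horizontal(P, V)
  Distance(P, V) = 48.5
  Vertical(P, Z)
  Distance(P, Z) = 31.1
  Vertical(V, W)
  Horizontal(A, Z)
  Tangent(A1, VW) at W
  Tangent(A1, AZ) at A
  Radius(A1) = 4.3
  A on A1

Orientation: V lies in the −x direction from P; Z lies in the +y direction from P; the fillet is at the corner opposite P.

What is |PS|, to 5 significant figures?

51.690

P is at the origin; PV is horizontal with |PV| = 48.5 and V on the −x side, so V = (-48.500, 0.0000). P and Z share the same x with |PZ| = 31.1 and Z on the +y side, so Z = (0.0000, 31.100). The virtual corner opposite P is at (-48.500, 31.100). The tangent condition forces SW to be normal to VW and the tangent condition forces SA to be normal to AZ, with radius 4.3, so the center S sits 4.3 in from both sides at S = (-44.200, 26.800). Then |PS| = |S − P| = 51.690.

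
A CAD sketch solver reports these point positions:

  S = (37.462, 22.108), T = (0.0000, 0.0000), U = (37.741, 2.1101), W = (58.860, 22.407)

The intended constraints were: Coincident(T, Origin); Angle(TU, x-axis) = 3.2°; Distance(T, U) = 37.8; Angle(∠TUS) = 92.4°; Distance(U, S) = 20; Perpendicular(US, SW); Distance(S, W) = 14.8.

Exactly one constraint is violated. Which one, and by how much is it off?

Distance(S, W) = 14.8 — off by 6.60.

T = (0.00, 0.00) ✓; TU at 3.200° ✓; |TU| = 37.80 ✓; ∠TUS = 92.40° ✓; |US| = 20.00 ✓; ∠(US, SW) = 90.00° ✓; |SW| = 21.40 ✗.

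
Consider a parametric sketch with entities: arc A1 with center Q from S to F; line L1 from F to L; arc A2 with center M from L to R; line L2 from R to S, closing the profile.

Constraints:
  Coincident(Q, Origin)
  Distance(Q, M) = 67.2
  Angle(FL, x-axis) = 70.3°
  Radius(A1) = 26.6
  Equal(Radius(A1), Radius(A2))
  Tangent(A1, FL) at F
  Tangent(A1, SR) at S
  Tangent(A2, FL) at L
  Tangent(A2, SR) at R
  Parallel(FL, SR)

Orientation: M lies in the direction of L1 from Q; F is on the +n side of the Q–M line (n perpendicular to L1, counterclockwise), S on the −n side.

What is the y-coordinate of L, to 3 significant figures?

72.2

The slot axis is L1's direction at 70.3°, so u = (cos 70.3°, sin 70.3°) = (0.337, 0.941) and n = (−sin 70.3°, cos 70.3°) = (-0.941, 0.337). Q is at the origin and M lies 67.2 along u from Q, so M = 67.2·u = (22.7, 63.3). Tangency of A1 to both parallel lines with radius 26.6 puts F and S at Q ± 26.6·n: F = (-25.0, 8.97), S = (25.0, -8.97). Equal radii place L and R the same way about M: L = M + 26.6·n = (-2.39, 72.2), R = M − 26.6·n = (47.7, 54.3). So L.y = 72.2.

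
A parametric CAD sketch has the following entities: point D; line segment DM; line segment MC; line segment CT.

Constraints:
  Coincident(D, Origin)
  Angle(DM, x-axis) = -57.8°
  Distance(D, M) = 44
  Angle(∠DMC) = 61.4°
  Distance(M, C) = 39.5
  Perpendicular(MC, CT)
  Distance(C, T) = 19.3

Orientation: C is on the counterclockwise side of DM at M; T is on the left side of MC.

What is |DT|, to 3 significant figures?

26.7

D is at the origin; DM runs at -57.8° with length 44.0, so M = 44.0·(cos -57.8°, sin -57.8°) = (23.4, -37.2). ∠DMC = 61.4°, so MC runs at -57.8° + (180° − 61.4°) = 60.8° from the x-axis; with |MC| = 39.5, C = M + 39.5·(cos 60.8°, sin 60.8°) = (42.7, -2.75). MC is perpendicular to CT; with |CT| = 19.3 on the left of MC, T = C + 19.3·(-0.873, 0.488) = (25.9, 6.66). Then |DT| = |T − D| = 26.7.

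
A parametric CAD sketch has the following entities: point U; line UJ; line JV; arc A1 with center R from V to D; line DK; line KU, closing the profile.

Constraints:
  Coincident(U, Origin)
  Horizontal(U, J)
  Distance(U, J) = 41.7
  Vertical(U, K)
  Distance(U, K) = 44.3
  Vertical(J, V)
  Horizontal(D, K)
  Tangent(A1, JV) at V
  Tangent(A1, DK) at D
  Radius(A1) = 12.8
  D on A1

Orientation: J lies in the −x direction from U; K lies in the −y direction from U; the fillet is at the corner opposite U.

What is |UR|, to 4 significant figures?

42.75

U is at the origin; UJ is horizontal with |UJ| = 41.7 and J on the −x side, so J = (-41.70, 0.000). UK is vertical with |UK| = 44.3 and K on the −y side, so K = (0.000, -44.30). The virtual corner opposite U is at (-41.70, -44.30). Tangency of A1 to JV means the radius RV is perpendicular to JV and the tangent condition forces RD to be normal to DK, with radius 12.8, so the center R sits 12.8 in from both sides at R = (-28.90, -31.50). Then |UR| = |R − U| = 42.75.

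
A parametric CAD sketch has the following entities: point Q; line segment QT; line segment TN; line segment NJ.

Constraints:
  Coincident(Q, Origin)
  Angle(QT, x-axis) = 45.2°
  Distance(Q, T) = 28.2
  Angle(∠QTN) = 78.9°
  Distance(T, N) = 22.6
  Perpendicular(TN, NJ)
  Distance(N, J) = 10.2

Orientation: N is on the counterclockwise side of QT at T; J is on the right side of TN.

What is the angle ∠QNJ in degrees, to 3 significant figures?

148°

Q is at the origin; QT runs at 45.2° with length 28.2, so T = 28.2·(cos 45.2°, sin 45.2°) = (19.9, 20.0). ∠QTN = 78.9°, so TN runs at 45.2° + (180° − 78.9°) = 146° from the x-axis; with |TN| = 22.6, N = T + 22.6·(cos 146°, sin 146°) = (1.07, 32.5). The perpendicularity gives NJ at right angles to TN; with |NJ| = 10.2 on the right of TN, J = N + 10.2·(0.555, 0.832) = (6.73, 41.0). Then cos ∠QNJ = NQ·NJ / (|NQ||NJ|), giving 148°.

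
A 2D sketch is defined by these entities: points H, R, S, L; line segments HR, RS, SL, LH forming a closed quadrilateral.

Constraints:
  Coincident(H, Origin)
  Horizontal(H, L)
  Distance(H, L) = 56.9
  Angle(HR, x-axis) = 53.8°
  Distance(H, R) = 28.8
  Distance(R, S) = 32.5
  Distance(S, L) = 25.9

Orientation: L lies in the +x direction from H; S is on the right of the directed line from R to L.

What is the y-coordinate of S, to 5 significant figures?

-5.7742

H is at the origin; HL is horizontal with |HL| = 56.9 and L in +x, so L = (56.9, 0). HR runs at 53.8° with |HR| = 28.8, so R = (17.009, 23.240). S is determined by |RS| = 32.5 and |SL| = 25.9 together: it lies at the intersection of circle(R, 32.5) and circle(L, 25.9). With |RL| = 46.167, the foot of the radical line on RL is 27.258 from R and the perpendicular offset is √(32.5² − 27.258²) = 17.699. Taking the right-of-RL solution: S = (31.652, -5.7742).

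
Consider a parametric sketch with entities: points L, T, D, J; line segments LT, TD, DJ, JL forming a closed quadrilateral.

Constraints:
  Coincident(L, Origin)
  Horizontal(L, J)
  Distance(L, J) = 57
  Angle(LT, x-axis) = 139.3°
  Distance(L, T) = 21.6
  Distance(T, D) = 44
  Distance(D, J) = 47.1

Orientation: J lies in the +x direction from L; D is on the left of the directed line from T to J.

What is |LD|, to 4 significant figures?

40.41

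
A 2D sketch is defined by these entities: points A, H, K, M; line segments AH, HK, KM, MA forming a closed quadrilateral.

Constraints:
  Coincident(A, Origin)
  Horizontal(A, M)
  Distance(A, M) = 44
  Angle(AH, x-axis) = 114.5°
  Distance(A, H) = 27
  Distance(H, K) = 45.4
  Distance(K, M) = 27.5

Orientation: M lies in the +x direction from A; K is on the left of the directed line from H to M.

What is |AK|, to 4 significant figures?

42.77

A is at the origin; AM is horizontal with |AM| = 44.0 and M in +x, so M = (44.0, 0). AH runs at 114.5° with |AH| = 27.0, so H = (-11.20, 24.57). K is determined by |HK| = 45.4 and |KM| = 27.5 together: it lies at the intersection of circle(H, 45.4) and circle(M, 27.5). With |HM| = 60.42, the foot of the radical line on HM is 41.01 from H and the perpendicular offset is √(45.4² − 41.01²) = 19.48. Taking the left-of-HM solution: K = (34.19, 25.69).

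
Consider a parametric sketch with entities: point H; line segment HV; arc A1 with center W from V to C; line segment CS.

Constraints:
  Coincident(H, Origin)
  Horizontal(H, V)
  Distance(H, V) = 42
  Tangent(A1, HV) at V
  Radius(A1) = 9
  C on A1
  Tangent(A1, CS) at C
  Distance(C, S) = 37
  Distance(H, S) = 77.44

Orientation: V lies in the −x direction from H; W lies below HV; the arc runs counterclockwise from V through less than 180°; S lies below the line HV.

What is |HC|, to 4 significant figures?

50.00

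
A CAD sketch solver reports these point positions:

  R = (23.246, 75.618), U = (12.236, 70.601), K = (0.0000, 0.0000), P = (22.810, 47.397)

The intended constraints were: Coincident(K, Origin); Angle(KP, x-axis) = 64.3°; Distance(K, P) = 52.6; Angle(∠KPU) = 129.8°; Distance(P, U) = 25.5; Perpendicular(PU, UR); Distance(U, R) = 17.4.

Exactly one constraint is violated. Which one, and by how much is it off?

Distance(U, R) = 17.4 — off by 5.30.

K = (0.00, 0.00) ✓; KP at 64.30° ✓; |KP| = 52.60 ✓; ∠KPU = 129.8° ✓; |PU| = 25.50 ✓; ∠(PU, UR) = 90.00° ✓; |UR| = 12.10 ✗.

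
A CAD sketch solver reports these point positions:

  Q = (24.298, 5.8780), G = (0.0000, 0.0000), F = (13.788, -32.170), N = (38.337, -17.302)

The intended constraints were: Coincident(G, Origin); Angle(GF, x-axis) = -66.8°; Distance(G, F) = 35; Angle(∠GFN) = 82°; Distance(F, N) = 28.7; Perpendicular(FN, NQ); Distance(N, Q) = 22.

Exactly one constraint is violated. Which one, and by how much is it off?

Distance(N, Q) = 22 — off by 5.10.

G = (0.00, 0.00) ✓; GF at -66.80° ✓; |GF| = 35.00 ✓; ∠GFN = 82.00° ✓; |FN| = 28.70 ✓; ∠(FN, NQ) = 90.00° ✓; |NQ| = 27.10 ✗.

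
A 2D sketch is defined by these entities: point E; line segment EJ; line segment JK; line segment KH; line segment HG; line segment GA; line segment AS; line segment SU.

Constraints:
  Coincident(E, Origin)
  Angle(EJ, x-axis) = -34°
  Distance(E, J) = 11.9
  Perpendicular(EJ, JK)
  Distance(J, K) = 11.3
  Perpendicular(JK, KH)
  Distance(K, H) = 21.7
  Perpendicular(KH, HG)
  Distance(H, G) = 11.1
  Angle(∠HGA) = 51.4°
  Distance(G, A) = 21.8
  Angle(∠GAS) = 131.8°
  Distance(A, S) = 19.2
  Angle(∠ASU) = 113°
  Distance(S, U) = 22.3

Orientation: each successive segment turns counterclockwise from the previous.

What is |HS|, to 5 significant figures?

28.241

E is at the origin; EJ runs at -34.0° with length 11.9, so J = (9.8655, -6.6544). EJ is perpendicular to JK, so JK runs at 56.000°; with |JK| = 11.3, K = (16.184, 2.7137). The perpendicularity gives KH at right angles to JK, so KH runs at 146.00°; with |KH| = 21.7, H = (-1.8057, 14.848). KH is perpendicular to HG, so HG runs at -124.00°; with |HG| = 11.1, G = (-8.0127, 5.6459). ∠HGA = 51.4° gives GA at 4.6000° from the x-axis; with |GA| = 21.8, A = (13.717, 7.3942). ∠GAS = 131.8° gives AS at 52.800° from the x-axis; with |AS| = 19.2, S = (25.325, 22.688). Then |HS| = |S − H| = 28.241.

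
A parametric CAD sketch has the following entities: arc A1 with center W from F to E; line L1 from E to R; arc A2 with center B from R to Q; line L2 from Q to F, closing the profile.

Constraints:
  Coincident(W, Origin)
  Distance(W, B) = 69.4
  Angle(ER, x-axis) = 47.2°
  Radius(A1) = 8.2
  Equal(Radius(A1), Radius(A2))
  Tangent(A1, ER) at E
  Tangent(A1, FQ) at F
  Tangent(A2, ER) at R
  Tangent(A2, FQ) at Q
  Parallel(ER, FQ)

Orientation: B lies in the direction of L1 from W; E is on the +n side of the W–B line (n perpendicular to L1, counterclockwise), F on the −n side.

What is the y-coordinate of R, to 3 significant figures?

56.5

The slot axis is L1's direction at 47.2°, so u = (cos 47.2°, sin 47.2°) = (0.679, 0.734) and n = (−sin 47.2°, cos 47.2°) = (-0.734, 0.679). W is at the origin and B lies 69.4 along u from W, so B = 69.4·u = (47.2, 50.9). Tangency of A1 to both parallel lines with radius 8.2 puts E and F at W ± 8.2·n: E = (-6.02, 5.57), F = (6.02, -5.57). Equal radii place R and Q the same way about B: R = B + 8.2·n = (41.1, 56.5), Q = B − 8.2·n = (53.2, 45.3). So R.y = 56.5.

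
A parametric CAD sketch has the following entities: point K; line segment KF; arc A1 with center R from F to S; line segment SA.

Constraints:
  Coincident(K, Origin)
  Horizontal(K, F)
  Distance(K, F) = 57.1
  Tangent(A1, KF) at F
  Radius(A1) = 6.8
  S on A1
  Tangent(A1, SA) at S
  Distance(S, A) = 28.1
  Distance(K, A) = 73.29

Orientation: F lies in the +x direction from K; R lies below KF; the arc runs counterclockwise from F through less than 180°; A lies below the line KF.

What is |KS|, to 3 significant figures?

52.1

Checks: ∠(RF, FK) = 90.00° ✓; |RF| = 6.800 ✓; |RS| = 6.800 ✓; ∠(RS, SA) = 90.00° ✓; |SA| = 28.10 ✓; |KA| = 73.29 ✓.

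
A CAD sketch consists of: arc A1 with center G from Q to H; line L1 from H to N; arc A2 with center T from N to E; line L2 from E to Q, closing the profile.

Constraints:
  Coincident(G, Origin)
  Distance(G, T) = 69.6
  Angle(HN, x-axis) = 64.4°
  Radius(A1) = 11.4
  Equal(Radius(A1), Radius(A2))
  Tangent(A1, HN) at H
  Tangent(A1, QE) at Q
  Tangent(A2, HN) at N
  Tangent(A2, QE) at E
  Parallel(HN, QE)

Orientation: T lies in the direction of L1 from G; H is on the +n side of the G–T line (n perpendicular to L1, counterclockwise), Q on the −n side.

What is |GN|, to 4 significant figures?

70.53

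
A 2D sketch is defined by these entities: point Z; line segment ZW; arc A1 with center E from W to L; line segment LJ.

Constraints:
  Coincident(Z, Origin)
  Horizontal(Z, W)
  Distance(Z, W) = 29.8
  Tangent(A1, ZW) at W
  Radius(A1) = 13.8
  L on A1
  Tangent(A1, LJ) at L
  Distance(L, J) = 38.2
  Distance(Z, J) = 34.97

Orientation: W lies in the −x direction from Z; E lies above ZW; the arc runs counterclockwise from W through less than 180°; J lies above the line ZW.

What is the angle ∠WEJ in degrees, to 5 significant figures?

120.80°

Checks: |EL| = 13.80 ✓; ∠(EL, LJ) = 90.00° ✓; |LJ| = 38.20 ✓; |ZJ| = 34.97 ✓.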